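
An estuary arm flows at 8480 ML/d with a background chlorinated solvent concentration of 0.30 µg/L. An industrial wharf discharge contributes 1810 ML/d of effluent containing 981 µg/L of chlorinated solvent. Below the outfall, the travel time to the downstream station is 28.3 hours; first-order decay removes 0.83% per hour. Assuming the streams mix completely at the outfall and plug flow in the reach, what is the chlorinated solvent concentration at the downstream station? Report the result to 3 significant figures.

136 µg/L

Conservation of mass: C = (8480·0.3000 + 1810·981.0) / 10290 = 1778000/10290 = 172.8 µg/L.
0.83%/h lost → k = −ln(1 − 0.0083) = 0.008335 h⁻¹.
First-order decay: C = 172.8·exp(−k·t) = 172.8·0.7899 = 136.5 µg/L.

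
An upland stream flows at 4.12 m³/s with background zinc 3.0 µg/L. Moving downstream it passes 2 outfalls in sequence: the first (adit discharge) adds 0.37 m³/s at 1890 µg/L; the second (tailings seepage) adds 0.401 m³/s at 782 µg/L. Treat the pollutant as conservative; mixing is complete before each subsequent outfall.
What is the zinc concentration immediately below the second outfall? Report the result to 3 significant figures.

210 µg/L

Outfall 1: combined Q = 4.490 m³/s; C = (4.120·3.000 + 0.3700·1890)/4.490 = 158.5 µg/L.
Outfall 2: combined Q = 4.891 m³/s; C = (4.490·158.5 + 0.4010·782.0)/4.891 = 209.6 µg/L.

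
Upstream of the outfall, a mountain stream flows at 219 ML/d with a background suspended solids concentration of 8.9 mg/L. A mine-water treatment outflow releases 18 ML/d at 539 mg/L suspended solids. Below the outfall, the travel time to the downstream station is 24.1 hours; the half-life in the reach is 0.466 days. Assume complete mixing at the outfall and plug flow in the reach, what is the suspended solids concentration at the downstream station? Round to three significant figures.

11.0 mg/L

Conservation of mass: C = (219.0·8.900 + 18.00·539.0) / 237.0 = 11650/237.0 = 49.16 mg/L.
Half-life 0.466 d → k = ln 2 / 0.466 = 1.487 d⁻¹.
Decay over the reach: 49.16·exp(−kt) = 49.16·0.2246 = 11.04 mg/L.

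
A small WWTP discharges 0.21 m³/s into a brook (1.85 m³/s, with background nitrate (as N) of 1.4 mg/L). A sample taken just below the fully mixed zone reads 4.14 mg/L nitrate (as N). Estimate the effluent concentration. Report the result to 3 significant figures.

28.3 mg/L

Mass balance: 1.850·1.400 + 0.2100·Cₑ = 2.060·4.140
→ Cₑ = (2.060·4.140 − 1.850·1.400) / 0.2100 = 28.28 mg/L.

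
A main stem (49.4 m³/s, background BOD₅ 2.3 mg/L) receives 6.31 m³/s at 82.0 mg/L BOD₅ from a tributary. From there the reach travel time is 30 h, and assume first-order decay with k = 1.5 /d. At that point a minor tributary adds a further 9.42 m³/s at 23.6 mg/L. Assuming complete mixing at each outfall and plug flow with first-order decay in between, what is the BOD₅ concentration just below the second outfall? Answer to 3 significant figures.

Mixed concentration C = ΣQC/ΣQ = (49.40·2.300 + 6.310·82.00) / 55.71 = 631.0/55.71 = 11.33 mg/L; combined flow 55.71 m³/s.
After decay, C = 11.33 × e^(−kt) = 11.33 × 0.1534 = 1.737 mg/L.
Second outfall: C = (55.71·1.737 + 9.420·23.60)/65.13 = 4.899 mg/L.

4.90 mg/L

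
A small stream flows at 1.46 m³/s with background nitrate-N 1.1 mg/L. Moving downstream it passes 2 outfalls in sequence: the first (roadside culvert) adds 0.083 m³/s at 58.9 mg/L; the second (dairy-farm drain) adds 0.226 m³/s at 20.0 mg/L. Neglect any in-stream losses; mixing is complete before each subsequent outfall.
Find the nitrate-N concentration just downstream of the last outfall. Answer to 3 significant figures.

Below outfall 1: Q → 1.543 m³/s, C = (1.460·1.100 + 0.08300·58.90)/1.543 = 4.209 mg/L.
Below outfall 2: Q → 1.769 m³/s, C = (1.543·4.209 + 0.2260·20.00)/1.769 = 6.227 mg/L.

6.23 mg/L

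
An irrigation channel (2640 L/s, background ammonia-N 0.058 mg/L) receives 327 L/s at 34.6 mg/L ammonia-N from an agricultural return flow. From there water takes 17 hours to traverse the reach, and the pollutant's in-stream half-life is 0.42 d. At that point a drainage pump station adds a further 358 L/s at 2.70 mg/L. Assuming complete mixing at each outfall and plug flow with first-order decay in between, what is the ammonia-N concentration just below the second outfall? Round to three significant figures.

Conservation of mass: C = (2640·0.05800 + 327.0·34.60) / 2967 = 11470/2967 = 3.865 mg/L; combined flow 2967 L/s.
Half-life 0.42 d → k = ln 2 / 0.42 = 1.650 d⁻¹.
First-order decay: C = 3.865·exp(−k·t) = 3.865·0.3107 = 1.201 mg/L.
Second outfall: C = (2967·1.201 + 358.0·2.700)/3325 = 1.362 mg/L.

1.36 mg/L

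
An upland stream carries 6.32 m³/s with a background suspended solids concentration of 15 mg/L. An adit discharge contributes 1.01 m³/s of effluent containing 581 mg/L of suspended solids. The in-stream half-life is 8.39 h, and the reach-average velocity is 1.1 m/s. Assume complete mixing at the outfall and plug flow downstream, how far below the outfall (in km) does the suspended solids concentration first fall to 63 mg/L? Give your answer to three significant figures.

18.7 km

After mixing, C = (6.320·15.00 + 1.010·581.0) / 7.330 = 681.6/7.330 = 92.99 mg/L.
Half-life 8.39 h → k = ln 2 / 8.39 = 0.08262 h⁻¹ = 1.983 d⁻¹.
Set 92.99·exp(−k·t) = 63 → t = ln(92.99/63)/k = 16970 s = 4.713 h.
Distance = v·t = 1.1·16970 = 18660 m = 18.66 km.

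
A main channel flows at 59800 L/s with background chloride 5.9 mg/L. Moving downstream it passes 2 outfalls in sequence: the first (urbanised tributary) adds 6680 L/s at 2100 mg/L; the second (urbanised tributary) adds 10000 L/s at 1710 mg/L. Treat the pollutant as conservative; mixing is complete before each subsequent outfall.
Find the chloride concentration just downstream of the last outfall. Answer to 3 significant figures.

412 mg/L

Outfall 1: combined Q = 66480 L/s; C = (59800·5.900 + 6680·2100)/66480 = 216.3 mg/L.
Outfall 2: combined Q = 76480 L/s; C = (66480·216.3 + 10000·1710)/76480 = 411.6 mg/L.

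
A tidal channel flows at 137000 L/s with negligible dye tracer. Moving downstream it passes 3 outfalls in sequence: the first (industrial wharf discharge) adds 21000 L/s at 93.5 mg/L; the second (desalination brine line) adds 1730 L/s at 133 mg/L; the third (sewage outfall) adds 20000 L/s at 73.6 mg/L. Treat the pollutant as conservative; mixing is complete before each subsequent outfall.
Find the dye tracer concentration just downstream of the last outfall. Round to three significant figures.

After outfall 1: Q = 137000 + 21000 = 158000 L/s; C = (137000·0 + 21000·93.50)/158000 = 12.43 mg/L.
After outfall 2: Q = 158000 + 1730 = 159700 L/s; C = (158000·12.43 + 1730·133.0)/159700 = 13.73 mg/L.
After outfall 3: Q = 159700 + 20000 = 179700 L/s; C = (159700·13.73 + 20000·73.60)/179700 = 20.39 mg/L.

20.4 mg/L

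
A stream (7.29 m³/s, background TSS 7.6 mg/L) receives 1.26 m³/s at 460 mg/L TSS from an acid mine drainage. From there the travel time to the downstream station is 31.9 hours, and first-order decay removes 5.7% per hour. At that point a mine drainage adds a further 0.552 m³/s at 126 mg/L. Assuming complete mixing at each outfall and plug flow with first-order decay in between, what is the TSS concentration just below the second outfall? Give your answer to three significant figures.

Mixed concentration C = ΣQC/ΣQ = (7.290·7.600 + 1.260·460.0) / 8.550 = 635.0/8.550 = 74.27 mg/L; combined flow 8.550 m³/s.
5.7%/h lost → k = −ln(1 − 0.057) = 0.05869 h⁻¹.
Decay over the reach: 74.27·exp(−kt) = 74.27·0.1538 = 11.42 mg/L.
Second outfall: C = (8.550·11.42 + 0.5520·126.0)/9.102 = 18.37 mg/L.

18.4 mg/L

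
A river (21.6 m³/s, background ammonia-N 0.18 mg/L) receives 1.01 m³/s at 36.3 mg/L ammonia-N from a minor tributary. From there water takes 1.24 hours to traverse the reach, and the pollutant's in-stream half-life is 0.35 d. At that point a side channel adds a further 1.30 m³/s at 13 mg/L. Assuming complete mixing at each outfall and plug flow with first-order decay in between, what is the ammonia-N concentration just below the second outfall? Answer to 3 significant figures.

Mixed concentration C = ΣQC/ΣQ = (21.60·0.1800 + 1.010·36.30) / 22.61 = 40.55/22.61 = 1.793 mg/L; combined flow 22.61 m³/s.
Half-life 0.35 d → k = ln 2 / 0.35 = 1.980 d⁻¹.
After decay, C = 1.793 × e^(−kt) = 1.793 × 0.9027 = 1.619 mg/L.
Second outfall: C = (22.61·1.619 + 1.300·13.00)/23.91 = 2.238 mg/L.

2.24 mg/L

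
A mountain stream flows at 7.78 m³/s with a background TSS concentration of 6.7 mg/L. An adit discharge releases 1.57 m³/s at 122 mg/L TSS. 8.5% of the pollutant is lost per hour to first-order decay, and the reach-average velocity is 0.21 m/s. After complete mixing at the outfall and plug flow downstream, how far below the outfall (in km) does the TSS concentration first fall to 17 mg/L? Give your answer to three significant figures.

3.64 km

After mixing, C = (7.780·6.700 + 1.570·122.0) / 9.350 = 243.7/9.350 = 26.06 mg/L.
8.5%/h lost → k = −ln(1 − 0.085) = 0.08883 h⁻¹.
Set 26.06·exp(−k·t) = 17 → t = ln(26.06/17)/k = 17310 s = 4.809 h.
Distance = v·t = 0.21·17310 = 3636 m = 3.636 km.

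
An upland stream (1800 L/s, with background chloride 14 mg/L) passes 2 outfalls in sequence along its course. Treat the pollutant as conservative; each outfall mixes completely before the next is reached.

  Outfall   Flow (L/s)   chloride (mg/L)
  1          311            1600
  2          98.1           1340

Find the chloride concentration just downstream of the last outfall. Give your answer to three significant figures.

296 mg/L

Outfall 1: combined Q = 2111 L/s; C = (1800·14.00 + 311.0·1600)/2111 = 247.7 mg/L.
Outfall 2: combined Q = 2209 L/s; C = (2111·247.7 + 98.10·1340)/2209 = 296.2 mg/L.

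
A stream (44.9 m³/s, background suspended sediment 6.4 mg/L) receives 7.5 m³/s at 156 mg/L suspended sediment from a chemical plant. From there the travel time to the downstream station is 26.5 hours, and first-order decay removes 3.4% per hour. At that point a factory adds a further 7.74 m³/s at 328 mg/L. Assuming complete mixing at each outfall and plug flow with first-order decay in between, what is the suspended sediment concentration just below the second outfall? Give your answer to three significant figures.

Mixed concentration C = ΣQC/ΣQ = (44.90·6.400 + 7.500·156.0) / 52.40 = 1457/52.40 = 27.81 mg/L; combined flow 52.40 m³/s.
3.4%/h lost → k = −ln(1 − 0.034) = 0.03459 h⁻¹.
Applying C = C₀e^(−kt): 27.81 × 0.3998 = 11.12 mg/L.
Second outfall: C = (52.40·11.12 + 7.740·328.0)/60.14 = 51.90 mg/L.

51.9 mg/L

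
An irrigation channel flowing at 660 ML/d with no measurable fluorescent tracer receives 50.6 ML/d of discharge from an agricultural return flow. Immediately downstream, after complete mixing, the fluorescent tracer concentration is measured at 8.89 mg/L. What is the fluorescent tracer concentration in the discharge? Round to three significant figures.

Mass balance: 660.0·0 + 50.60·Cₑ = 710.6·8.890
→ Cₑ = (710.6·8.890 − 660.0·0) / 50.60 = 124.8 mg/L.

125 mg/L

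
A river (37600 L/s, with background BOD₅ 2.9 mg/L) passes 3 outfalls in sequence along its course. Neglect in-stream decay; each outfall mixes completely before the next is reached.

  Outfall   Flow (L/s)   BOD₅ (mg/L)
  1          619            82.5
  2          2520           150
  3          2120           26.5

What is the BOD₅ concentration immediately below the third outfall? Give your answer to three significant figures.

13.9 mg/L

Outfall 1: combined Q = 38220 L/s; C = (37600·2.900 + 619.0·82.50)/38220 = 4.189 mg/L.
Outfall 2: combined Q = 40740 L/s; C = (38220·4.189 + 2520·150.0)/40740 = 13.21 mg/L.
Outfall 3: combined Q = 42860 L/s; C = (40740·13.21 + 2120·26.50)/42860 = 13.87 mg/L.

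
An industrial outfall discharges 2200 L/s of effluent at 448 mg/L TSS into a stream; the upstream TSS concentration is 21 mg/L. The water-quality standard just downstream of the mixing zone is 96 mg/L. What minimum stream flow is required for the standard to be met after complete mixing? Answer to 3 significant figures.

10300 L/s

Set C_mix = 96: (Q·21.00 + 2200·448.0) / (Q + 2200) = 96
→ Q = 2200·(448.0 − 96)/(96 − 21.00) = 10330 L/s.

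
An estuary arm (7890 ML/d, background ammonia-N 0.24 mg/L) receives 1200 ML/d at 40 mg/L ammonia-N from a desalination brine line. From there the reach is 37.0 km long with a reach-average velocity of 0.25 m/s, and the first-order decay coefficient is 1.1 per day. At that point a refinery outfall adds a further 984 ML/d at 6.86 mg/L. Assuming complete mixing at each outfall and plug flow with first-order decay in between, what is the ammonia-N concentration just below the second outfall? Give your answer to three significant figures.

Flow-weighted average: C = (7890·0.2400 + 1200·40.00) / 9090 = 49890/9090 = 5.489 mg/L; combined flow 9090 ML/d.
Travel time t = 37.0·1000 / 0.25 = 148000 s = 41.11 h.
First-order decay: C = 5.489·exp(−k·t) = 5.489·0.1519 = 0.8340 mg/L.
At the second outfall, C = (9090·0.8340 + 984.0·6.860) / (9090 + 984.0) = 1.423 mg/L.

1.42 mg/L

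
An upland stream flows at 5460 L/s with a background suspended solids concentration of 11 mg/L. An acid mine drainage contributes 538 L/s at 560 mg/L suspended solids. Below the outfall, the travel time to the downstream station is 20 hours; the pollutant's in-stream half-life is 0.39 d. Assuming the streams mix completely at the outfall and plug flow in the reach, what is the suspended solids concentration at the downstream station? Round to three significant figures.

After mixing, C = (5460·11.00 + 538.0·560.0) / 5998 = 361300/5998 = 60.24 mg/L.
Half-life 0.39 d → k = ln 2 / 0.39 = 1.777 d⁻¹.
Decay over the reach: 60.24·exp(−kt) = 60.24·0.2274 = 13.70 mg/L.

13.7 mg/L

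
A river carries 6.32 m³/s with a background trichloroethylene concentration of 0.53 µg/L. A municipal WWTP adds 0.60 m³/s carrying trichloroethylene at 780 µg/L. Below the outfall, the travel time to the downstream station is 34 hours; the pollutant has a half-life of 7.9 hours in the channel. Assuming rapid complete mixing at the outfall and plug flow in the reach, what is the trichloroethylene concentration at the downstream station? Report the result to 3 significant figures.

3.45 µg/L

Mass balance: C = (6.320·0.5300 + 0.6000·780.0) / 6.920 = 471.3/6.920 = 68.11 µg/L.
Half-life 7.9 h → k = ln 2 / 7.9 = 0.08774 h⁻¹ = 2.106 d⁻¹.
After decay, C = 68.11 × e^(−kt) = 68.11 × 0.05063 = 3.449 µg/L.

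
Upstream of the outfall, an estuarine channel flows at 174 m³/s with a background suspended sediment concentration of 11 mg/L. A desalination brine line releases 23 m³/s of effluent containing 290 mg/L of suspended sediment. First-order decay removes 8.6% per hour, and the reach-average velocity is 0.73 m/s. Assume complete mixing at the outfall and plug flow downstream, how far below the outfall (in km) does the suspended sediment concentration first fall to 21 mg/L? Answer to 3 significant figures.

21.3 km

Conservation of mass: C = (174.0·11.00 + 23.00·290.0) / 197.0 = 8584/197.0 = 43.57 mg/L.
8.6%/h lost → k = −ln(1 − 0.086) = 0.08992 h⁻¹.
Set 43.57·exp(−k·t) = 21 → t = ln(43.57/21)/k = 29220 s = 8.117 h.
Distance = v·t = 0.73·29220 = 21330 m = 21.33 km.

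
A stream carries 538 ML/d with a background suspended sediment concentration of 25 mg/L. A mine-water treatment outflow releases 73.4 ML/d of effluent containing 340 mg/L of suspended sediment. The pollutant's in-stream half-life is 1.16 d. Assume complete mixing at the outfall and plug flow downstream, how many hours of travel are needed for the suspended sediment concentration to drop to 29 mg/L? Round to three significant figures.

31.0 h

After mixing, C = (538.0·25.00 + 73.40·340.0) / 611.4 = 38410/611.4 = 62.82 mg/L.
Half-life 1.16 d → k = ln 2 / 1.16 = 0.5975 d⁻¹.
62.82·exp(−k·t) = 29 → t = ln(62.82/29)/k = 111800 s = 31.04 h.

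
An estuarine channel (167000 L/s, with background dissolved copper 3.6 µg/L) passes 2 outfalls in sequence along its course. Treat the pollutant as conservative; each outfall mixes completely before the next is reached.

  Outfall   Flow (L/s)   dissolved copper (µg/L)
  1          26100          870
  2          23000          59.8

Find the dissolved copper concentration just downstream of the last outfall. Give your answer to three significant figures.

114 µg/L

Below outfall 1: Q → 193100 L/s, C = (167000·3.600 + 26100·870.0)/193100 = 120.7 µg/L.
Below outfall 2: Q → 216100 L/s, C = (193100·120.7 + 23000·59.80)/216100 = 114.2 µg/L.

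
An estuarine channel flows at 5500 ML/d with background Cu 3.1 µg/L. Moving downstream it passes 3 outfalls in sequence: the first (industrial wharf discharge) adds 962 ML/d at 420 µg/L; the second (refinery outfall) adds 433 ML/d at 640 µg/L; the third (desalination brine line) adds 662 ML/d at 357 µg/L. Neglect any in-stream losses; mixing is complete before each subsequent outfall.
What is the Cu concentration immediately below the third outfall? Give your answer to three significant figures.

After outfall 1: Q = 5500 + 962.0 = 6462 ML/d; C = (5500·3.100 + 962.0·420.0)/6462 = 65.16 µg/L.
After outfall 2: Q = 6462 + 433.0 = 6895 ML/d; C = (6462·65.16 + 433.0·640.0)/6895 = 101.3 µg/L.
After outfall 3: Q = 6895 + 662.0 = 7557 ML/d; C = (6895·101.3 + 662.0·357.0)/7557 = 123.7 µg/L.

124 µg/L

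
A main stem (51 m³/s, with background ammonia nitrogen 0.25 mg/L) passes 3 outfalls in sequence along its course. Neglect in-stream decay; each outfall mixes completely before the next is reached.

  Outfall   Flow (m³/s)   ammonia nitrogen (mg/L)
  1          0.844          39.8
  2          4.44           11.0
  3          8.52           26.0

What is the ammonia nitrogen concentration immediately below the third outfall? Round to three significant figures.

Outfall 1: combined Q = 51.84 m³/s; C = (51.00·0.2500 + 0.8440·39.80)/51.84 = 0.8939 mg/L.
Outfall 2: combined Q = 56.28 m³/s; C = (51.84·0.8939 + 4.440·11.00)/56.28 = 1.691 mg/L.
Outfall 3: combined Q = 64.80 m³/s; C = (56.28·1.691 + 8.520·26.00)/64.80 = 4.887 mg/L.

4.89 mg/L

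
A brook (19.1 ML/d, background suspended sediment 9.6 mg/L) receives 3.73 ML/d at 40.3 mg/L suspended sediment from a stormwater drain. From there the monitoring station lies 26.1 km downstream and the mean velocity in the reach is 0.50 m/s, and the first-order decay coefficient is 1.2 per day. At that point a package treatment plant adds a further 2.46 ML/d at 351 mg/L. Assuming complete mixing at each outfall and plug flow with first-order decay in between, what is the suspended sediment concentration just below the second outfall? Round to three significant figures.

40.5 mg/L

Mixed concentration C = ΣQC/ΣQ = (19.10·9.600 + 3.730·40.30) / 22.83 = 333.7/22.83 = 14.62 mg/L; combined flow 22.83 ML/d.
Travel time t = 26.1·1000 / 0.50 = 52200 s = 14.50 h.
Applying C = C₀e^(−kt): 14.62 × 0.4843 = 7.079 mg/L.
At the second outfall, C = (22.83·7.079 + 2.460·351.0) / (22.83 + 2.460) = 40.53 mg/L.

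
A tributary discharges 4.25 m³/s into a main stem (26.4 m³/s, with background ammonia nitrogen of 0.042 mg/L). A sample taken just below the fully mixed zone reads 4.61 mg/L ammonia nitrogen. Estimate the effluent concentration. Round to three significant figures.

33.0 mg/L

Mass balance: 26.40·0.04200 + 4.250·Cₑ = 30.65·4.610
→ Cₑ = (30.65·4.610 − 26.40·0.04200) / 4.250 = 32.99 mg/L.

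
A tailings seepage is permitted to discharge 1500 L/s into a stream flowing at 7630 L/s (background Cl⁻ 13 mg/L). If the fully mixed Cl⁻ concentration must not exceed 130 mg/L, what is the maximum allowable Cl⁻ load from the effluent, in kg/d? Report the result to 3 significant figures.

94000 kg/d

Mass balance at the limit: 7630·13.00 + 1500·Cₑ = 9130·130 → Cₑ = 725.1 mg/L.
1500 L/s = 1.500 m³/s. Load = 1.500 m³/s × 725.1 g/m³ × 86 400 s/d = 93980 kg/d.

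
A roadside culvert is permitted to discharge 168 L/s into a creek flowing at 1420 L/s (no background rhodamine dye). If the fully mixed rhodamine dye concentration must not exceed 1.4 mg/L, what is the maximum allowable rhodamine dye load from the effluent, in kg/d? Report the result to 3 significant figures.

192 kg/d

Mass balance at the limit: 1420·0 + 168.0·Cₑ = 1588·1.4 → Cₑ = 13.23 mg/L.
168.0 L/s = 0.1680 m³/s. Load = 0.1680 m³/s × 13.23 g/m³ × 86 400 s/d = 192.1 kg/d.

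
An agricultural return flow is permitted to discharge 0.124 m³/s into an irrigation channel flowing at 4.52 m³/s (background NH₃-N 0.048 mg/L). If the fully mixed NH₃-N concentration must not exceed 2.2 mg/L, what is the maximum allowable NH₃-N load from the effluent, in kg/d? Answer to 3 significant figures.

864 kg/d

Mass balance at the limit: 4.520·0.04800 + 0.1240·Cₑ = 4.644·2.2 → Cₑ = 80.64 mg/L.
Load = 0.1240 m³/s × 80.64 g/m³ × 86 400 s/d = 864.0 kg/d.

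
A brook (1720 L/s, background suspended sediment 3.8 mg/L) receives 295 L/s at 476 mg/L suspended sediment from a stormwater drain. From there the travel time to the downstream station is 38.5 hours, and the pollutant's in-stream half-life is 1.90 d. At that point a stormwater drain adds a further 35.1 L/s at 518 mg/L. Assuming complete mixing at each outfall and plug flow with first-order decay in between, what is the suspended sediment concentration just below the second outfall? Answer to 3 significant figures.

48.8 mg/L

After mixing, C = (1720·3.800 + 295.0·476.0) / 2015 = 147000/2015 = 72.93 mg/L; combined flow 2015 L/s.
Half-life 1.90 d → k = ln 2 / 1.90 = 0.3648 d⁻¹.
Decay over the reach: 72.93·exp(−kt) = 72.93·0.5570 = 40.62 mg/L.
Second outfall: C = (2015·40.62 + 35.10·518.0)/2050 = 48.79 mg/L.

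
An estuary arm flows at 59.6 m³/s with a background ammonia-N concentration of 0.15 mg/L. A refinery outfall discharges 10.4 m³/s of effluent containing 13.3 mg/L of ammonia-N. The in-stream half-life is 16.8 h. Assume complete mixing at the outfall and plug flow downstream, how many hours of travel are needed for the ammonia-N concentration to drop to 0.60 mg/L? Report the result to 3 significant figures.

Mixed concentration C = ΣQC/ΣQ = (59.60·0.1500 + 10.40·13.30) / 70.00 = 147.3/70.00 = 2.104 mg/L.
Half-life 16.8 h → k = ln 2 / 16.8 = 0.04126 h⁻¹ = 0.9902 d⁻¹.
2.104·exp(−k·t) = 0.60 → t = ln(2.104/0.60)/k = 109500 s = 30.41 h.

30.4 h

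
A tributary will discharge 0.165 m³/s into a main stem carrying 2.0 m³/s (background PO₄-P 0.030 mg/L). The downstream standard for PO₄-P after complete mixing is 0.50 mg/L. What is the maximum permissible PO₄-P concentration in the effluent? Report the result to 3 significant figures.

6.20 mg/L

At the limit, (Qr·Cr + Qe·Cₑ)/(Qr + Qe) = 0.50:
Cₑ = (2.165·0.50 − 2.000·0.03000) / 0.1650 = 6.197 mg/L.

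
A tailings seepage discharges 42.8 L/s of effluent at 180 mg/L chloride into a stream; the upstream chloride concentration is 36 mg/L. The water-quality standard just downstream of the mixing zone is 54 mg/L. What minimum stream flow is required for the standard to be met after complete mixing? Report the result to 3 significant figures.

Set C_mix = 54: (Q·36.00 + 42.80·180.0) / (Q + 42.80) = 54
→ Q = 42.80·(180.0 − 54)/(54 − 36.00) = 299.6 L/s.

300 L/s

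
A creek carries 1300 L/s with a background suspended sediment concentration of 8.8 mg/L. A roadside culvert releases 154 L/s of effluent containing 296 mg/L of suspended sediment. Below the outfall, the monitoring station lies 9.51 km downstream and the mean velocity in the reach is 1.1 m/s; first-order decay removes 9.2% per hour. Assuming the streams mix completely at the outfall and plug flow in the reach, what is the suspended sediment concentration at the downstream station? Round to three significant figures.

Flow-weighted average: C = (1300·8.800 + 154.0·296.0) / 1454 = 57020/1454 = 39.22 mg/L.
Travel time t = 9.51·1000 / 1.1 = 8645 s = 2.402 h.
9.2%/h lost → k = −ln(1 − 0.092) = 0.09651 h⁻¹.
Applying C = C₀e^(−kt): 39.22 × 0.7931 = 31.11 mg/L.

31.1 mg/L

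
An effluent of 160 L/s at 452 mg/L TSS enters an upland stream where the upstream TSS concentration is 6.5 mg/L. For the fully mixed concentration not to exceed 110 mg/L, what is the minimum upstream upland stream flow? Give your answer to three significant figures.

529 L/s

Set C_mix = 110: (Q·6.500 + 160.0·452.0) / (Q + 160.0) = 110
→ Q = 160.0·(452.0 − 110)/(110 − 6.500) = 528.7 L/s.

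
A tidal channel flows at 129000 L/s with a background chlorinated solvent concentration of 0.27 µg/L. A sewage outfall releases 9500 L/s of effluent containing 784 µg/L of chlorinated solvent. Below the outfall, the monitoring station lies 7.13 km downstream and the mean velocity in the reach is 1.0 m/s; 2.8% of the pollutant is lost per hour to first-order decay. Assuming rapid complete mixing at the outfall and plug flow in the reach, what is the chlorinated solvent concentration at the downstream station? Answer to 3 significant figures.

51.1 µg/L

Flow-weighted average: C = (129000·0.2700 + 9500·784.0) / 138500 = 7483000/138500 = 54.03 µg/L.
Travel time t = 7.13·1000 / 1.0 = 7130 s = 1.981 h.
2.8%/h lost → k = −ln(1 − 0.028) = 0.02840 h⁻¹.
Applying C = C₀e^(−kt): 54.03 × 0.9453 = 51.07 µg/L.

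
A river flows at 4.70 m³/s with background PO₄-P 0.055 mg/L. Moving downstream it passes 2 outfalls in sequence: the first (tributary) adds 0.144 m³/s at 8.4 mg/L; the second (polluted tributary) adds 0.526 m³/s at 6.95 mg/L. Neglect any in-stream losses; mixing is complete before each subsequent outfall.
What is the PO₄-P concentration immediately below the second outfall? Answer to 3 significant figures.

Outfall 1: combined Q = 4.844 m³/s; C = (4.700·0.05500 + 0.1440·8.400)/4.844 = 0.3031 mg/L.
Outfall 2: combined Q = 5.370 m³/s; C = (4.844·0.3031 + 0.5260·6.950)/5.370 = 0.9542 mg/L.

0.954 mg/L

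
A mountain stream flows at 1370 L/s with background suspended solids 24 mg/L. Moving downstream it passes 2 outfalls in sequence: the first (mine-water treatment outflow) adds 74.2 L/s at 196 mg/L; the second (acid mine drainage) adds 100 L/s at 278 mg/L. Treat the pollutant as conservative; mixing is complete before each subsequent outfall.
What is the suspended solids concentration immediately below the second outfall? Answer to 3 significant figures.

Below outfall 1: Q → 1444 L/s, C = (1370·24.00 + 74.20·196.0)/1444 = 32.84 mg/L.
Below outfall 2: Q → 1544 L/s, C = (1444·32.84 + 100.0·278.0)/1544 = 48.71 mg/L.

48.7 mg/L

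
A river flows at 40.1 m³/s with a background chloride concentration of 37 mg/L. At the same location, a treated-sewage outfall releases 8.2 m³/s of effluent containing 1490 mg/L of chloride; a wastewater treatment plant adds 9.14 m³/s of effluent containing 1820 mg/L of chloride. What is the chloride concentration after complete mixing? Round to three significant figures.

528 mg/L

After mixing, C = (40.10·37.00 + 8.200·1490 + 9.140·1820) / 57.44 = 30340/57.44 = 528.1 mg/L.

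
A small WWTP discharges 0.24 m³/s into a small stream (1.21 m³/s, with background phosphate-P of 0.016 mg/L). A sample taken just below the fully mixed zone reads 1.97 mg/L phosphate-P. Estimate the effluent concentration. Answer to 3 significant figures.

Mass balance: 1.210·0.01600 + 0.2400·Cₑ = 1.450·1.970
→ Cₑ = (1.450·1.970 − 1.210·0.01600) / 0.2400 = 11.82 mg/L.

11.8 mg/L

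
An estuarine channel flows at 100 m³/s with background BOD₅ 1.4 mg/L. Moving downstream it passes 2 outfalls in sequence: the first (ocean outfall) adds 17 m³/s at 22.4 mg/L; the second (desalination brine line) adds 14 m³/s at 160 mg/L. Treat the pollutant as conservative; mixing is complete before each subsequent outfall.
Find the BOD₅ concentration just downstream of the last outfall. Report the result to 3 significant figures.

21.1 mg/L

Below outfall 1: Q → 117.0 m³/s, C = (100.0·1.400 + 17.00·22.40)/117.0 = 4.451 mg/L.
Below outfall 2: Q → 131.0 m³/s, C = (117.0·4.451 + 14.00·160.0)/131.0 = 21.07 mg/L.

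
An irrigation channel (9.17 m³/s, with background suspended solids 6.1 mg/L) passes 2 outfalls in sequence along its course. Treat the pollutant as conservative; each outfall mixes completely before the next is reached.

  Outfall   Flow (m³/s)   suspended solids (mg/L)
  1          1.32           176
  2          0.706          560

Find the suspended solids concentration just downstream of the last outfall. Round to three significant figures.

Below outfall 1: Q → 10.49 m³/s, C = (9.170·6.100 + 1.320·176.0)/10.49 = 27.48 mg/L.
Below outfall 2: Q → 11.20 m³/s, C = (10.49·27.48 + 0.7060·560.0)/11.20 = 61.06 mg/L.

61.1 mg/L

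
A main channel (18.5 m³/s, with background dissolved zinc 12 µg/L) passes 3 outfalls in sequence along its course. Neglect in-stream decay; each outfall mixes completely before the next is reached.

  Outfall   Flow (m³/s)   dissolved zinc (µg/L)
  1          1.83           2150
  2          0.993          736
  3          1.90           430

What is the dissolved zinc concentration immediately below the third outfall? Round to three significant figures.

246 µg/L

Below outfall 1: Q → 20.33 m³/s, C = (18.50·12.00 + 1.830·2150)/20.33 = 204.5 µg/L.
Below outfall 2: Q → 21.32 m³/s, C = (20.33·204.5 + 0.9930·736.0)/21.32 = 229.2 µg/L.
Below outfall 3: Q → 23.22 m³/s, C = (21.32·229.2 + 1.900·430.0)/23.22 = 245.6 µg/L.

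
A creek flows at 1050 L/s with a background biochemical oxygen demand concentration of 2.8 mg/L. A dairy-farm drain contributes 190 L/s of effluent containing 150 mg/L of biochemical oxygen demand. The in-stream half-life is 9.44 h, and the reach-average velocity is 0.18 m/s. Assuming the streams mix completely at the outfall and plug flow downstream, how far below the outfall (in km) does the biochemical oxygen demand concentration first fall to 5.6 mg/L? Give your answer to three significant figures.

Mixed concentration C = ΣQC/ΣQ = (1050·2.800 + 190.0·150.0) / 1240 = 31440/1240 = 25.35 mg/L.
Half-life 9.44 h → k = ln 2 / 9.44 = 0.07343 h⁻¹ = 1.762 d⁻¹.
Set 25.35·exp(−k·t) = 5.6 → t = ln(25.35/5.6)/k = 74040 s = 20.57 h.
Distance = v·t = 0.18·74040 = 13330 m = 13.33 km.

13.3 km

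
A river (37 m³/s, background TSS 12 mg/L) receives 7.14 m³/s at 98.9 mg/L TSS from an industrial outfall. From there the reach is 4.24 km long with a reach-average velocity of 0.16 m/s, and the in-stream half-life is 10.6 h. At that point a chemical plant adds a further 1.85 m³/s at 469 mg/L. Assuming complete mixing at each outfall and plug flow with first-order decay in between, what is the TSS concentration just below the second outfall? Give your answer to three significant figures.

Mass balance: C = (37.00·12.00 + 7.140·98.90) / 44.14 = 1150/44.14 = 26.06 mg/L; combined flow 44.14 m³/s.
Travel time t = 4.24·1000 / 0.16 = 26500 s = 7.361 h.
Half-life 10.6 h → k = ln 2 / 10.6 = 0.06539 h⁻¹ = 1.569 d⁻¹.
Decay over the reach: 26.06·exp(−kt) = 26.06·0.6179 = 16.10 mg/L.
Second outfall: C = (44.14·16.10 + 1.850·469.0)/45.99 = 34.32 mg/L.

34.3 mg/L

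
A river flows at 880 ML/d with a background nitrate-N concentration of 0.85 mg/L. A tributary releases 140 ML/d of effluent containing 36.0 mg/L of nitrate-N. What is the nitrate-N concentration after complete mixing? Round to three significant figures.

After mixing, C = (880.0·0.8500 + 140.0·36.00) / 1020 = 5788/1020 = 5.675 mg/L.

5.67 mg/L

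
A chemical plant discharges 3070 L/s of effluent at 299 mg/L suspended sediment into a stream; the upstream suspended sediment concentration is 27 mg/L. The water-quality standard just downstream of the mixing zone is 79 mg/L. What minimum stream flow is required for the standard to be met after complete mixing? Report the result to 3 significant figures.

Set C_mix = 79: (Q·27.00 + 3070·299.0) / (Q + 3070) = 79
→ Q = 3070·(299.0 − 79)/(79 − 27.00) = 12990 L/s.

13000 L/s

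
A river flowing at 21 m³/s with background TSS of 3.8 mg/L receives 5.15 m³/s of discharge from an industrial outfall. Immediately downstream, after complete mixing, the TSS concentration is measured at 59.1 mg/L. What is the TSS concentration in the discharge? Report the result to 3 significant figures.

Mass balance: 21.00·3.800 + 5.150·Cₑ = 26.15·59.10
→ Cₑ = (26.15·59.10 − 21.00·3.800) / 5.150 = 284.6 mg/L.

285 mg/L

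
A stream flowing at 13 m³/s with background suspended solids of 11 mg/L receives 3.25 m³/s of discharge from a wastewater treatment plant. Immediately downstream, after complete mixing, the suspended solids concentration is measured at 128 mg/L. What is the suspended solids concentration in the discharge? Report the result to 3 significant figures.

Mass balance: 13.00·11.00 + 3.250·Cₑ = 16.25·128.0
→ Cₑ = (16.25·128.0 − 13.00·11.00) / 3.250 = 596.0 mg/L.

596 mg/L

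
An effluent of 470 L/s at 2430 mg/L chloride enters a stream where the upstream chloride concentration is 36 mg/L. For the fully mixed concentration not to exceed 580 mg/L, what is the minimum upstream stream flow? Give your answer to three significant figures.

Set C_mix = 580: (Q·36.00 + 470.0·2430) / (Q + 470.0) = 580
→ Q = 470.0·(2430 − 580)/(580 − 36.00) = 1598 L/s.

1600 L/s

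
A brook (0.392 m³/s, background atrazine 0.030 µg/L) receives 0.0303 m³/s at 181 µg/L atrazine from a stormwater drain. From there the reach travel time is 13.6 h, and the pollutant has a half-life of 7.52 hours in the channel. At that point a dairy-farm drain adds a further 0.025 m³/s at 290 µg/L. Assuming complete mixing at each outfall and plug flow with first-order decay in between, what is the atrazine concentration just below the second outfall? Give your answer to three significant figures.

19.7 µg/L

After mixing, C = (0.3920·0.03000 + 0.03030·181.0) / 0.4223 = 5.496/0.4223 = 13.01 µg/L; combined flow 0.4223 m³/s.
Half-life 7.52 h → k = ln 2 / 7.52 = 0.09217 h⁻¹ = 2.212 d⁻¹.
First-order decay: C = 13.01·exp(−k·t) = 13.01·0.2855 = 3.715 µg/L.
At the second outfall, C = (0.4223·3.715 + 0.02500·290.0) / (0.4223 + 0.02500) = 19.72 µg/L.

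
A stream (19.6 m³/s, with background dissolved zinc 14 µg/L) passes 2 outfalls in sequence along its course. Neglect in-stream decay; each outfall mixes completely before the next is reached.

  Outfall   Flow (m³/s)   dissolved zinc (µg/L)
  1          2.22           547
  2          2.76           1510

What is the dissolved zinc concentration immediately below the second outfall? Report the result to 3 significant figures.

230 µg/L

Outfall 1: combined Q = 21.82 m³/s; C = (19.60·14.00 + 2.220·547.0)/21.82 = 68.23 µg/L.
Outfall 2: combined Q = 24.58 m³/s; C = (21.82·68.23 + 2.760·1510)/24.58 = 230.1 µg/L.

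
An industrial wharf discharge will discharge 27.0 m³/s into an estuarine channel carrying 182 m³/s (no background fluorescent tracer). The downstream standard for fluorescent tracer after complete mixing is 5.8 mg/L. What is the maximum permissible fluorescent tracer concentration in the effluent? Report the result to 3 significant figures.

44.9 mg/L

At the limit, (Qr·Cr + Qe·Cₑ)/(Qr + Qe) = 5.8:
Cₑ = (209.0·5.8 − 182.0·0) / 27.00 = 44.90 mg/L.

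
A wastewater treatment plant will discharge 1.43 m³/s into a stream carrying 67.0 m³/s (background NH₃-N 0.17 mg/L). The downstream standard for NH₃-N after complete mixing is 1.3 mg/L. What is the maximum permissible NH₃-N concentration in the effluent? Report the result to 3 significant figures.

At the limit, (Qr·Cr + Qe·Cₑ)/(Qr + Qe) = 1.3:
Cₑ = (68.43·1.3 − 67.00·0.1700) / 1.430 = 54.24 mg/L.

54.2 mg/L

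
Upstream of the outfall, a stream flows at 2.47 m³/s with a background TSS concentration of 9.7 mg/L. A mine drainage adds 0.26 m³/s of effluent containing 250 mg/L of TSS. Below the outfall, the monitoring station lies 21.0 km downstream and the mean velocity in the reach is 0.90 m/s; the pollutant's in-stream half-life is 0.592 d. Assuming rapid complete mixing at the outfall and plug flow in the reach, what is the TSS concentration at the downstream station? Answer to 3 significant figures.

23.8 mg/L

Flow-weighted average: C = (2.470·9.700 + 0.2600·250.0) / 2.730 = 88.96/2.730 = 32.59 mg/L.
Travel time t = 21.0·1000 / 0.90 = 23330 s = 6.481 h.
Half-life 0.592 d → k = ln 2 / 0.592 = 1.171 d⁻¹.
Decay over the reach: 32.59·exp(−kt) = 32.59·0.7289 = 23.75 mg/L.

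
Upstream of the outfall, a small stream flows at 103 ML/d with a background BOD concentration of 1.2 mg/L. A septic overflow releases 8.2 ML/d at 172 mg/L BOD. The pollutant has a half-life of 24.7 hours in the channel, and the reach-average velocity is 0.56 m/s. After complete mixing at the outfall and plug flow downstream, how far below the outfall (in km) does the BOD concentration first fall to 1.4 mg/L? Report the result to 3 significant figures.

164 km

Mixed concentration C = ΣQC/ΣQ = (103.0·1.200 + 8.200·172.0) / 111.2 = 1534/111.2 = 13.79 mg/L.
Half-life 24.7 h → k = ln 2 / 24.7 = 0.02806 h⁻¹ = 0.6735 d⁻¹.
Set 13.79·exp(−k·t) = 1.4 → t = ln(13.79/1.4)/k = 293500 s = 81.53 h.
Distance = v·t = 0.56·293500 = 164400 m = 164.4 km.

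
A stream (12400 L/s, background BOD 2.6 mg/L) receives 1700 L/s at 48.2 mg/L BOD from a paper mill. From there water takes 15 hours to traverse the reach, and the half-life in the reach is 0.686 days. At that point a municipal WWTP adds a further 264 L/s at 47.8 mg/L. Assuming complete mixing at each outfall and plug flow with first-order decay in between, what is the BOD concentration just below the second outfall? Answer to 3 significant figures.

Conservation of mass: C = (12400·2.600 + 1700·48.20) / 14100 = 114200/14100 = 8.098 mg/L; combined flow 14100 L/s.
Half-life 0.686 d → k = ln 2 / 0.686 = 1.010 d⁻¹.
Decay over the reach: 8.098·exp(−kt) = 8.098·0.5318 = 4.306 mg/L.
Second outfall: C = (14100·4.306 + 264.0·47.80)/14360 = 5.106 mg/L.

5.11 mg/L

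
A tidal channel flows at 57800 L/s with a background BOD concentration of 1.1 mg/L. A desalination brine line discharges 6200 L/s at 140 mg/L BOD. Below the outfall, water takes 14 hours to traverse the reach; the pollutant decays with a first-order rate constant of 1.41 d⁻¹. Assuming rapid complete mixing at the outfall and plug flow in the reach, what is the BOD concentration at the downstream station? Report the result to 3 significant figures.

After mixing, C = (57800·1.100 + 6200·140.0) / 64000 = 931600/64000 = 14.56 mg/L.
Applying C = C₀e^(−kt): 14.56 × 0.4393 = 6.395 mg/L.

6.39 mg/L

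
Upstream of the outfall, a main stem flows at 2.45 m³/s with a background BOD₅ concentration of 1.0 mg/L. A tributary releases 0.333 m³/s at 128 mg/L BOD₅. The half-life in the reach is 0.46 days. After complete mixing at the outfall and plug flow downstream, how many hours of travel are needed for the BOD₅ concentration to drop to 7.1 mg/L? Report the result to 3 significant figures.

13.1 h

Conservation of mass: C = (2.450·1.000 + 0.3330·128.0) / 2.783 = 45.07/2.783 = 16.20 mg/L.
Half-life 0.46 d → k = ln 2 / 0.46 = 1.507 d⁻¹.
16.20·exp(−k·t) = 7.1 → t = ln(16.20/7.1)/k = 47290 s = 13.13 h.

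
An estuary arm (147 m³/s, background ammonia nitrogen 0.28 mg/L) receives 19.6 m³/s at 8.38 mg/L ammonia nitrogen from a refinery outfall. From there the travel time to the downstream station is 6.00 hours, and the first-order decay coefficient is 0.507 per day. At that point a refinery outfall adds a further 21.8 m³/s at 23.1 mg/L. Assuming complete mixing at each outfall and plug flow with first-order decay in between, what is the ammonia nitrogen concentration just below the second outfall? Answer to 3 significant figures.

3.63 mg/L

Mass balance: C = (147.0·0.2800 + 19.60·8.380) / 166.6 = 205.4/166.6 = 1.233 mg/L; combined flow 166.6 m³/s.
Applying C = C₀e^(−kt): 1.233 × 0.8810 = 1.086 mg/L.
At the second outfall, C = (166.6·1.086 + 21.80·23.10) / (166.6 + 21.80) = 3.633 mg/L.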